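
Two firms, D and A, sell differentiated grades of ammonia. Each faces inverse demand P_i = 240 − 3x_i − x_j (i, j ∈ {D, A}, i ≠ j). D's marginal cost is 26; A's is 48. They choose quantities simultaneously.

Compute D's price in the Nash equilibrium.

119.6

Firm D's profit: π = x_D(240 − 3x_D − x_A) − 26x_D.
∂π/∂x_D = 214 − 6x_D − x_A = 0 ⇒ x_D = 107/3 − (1/6)x_A.
Similarly x_A = 32 − (1/6)x_D.
Plugging x_A into D's best response: x_D = 107/3 − (1/6)(32 − (1/6)x_D) ⇒ (35/36)x_D = 91/3, so x_D = 31.2.
Then x_A = 32 − (1/6)·31.2 = 26.8.
P_D = 240 − 3·31.2 − 26.8 = 119.6.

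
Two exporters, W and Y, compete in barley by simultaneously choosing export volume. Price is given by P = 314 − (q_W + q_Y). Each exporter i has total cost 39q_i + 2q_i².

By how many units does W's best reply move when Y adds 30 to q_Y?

Exporter W's profit: π = q_W(314 − (q_W + q_Y)) − 39q_W − 2q_W².
∂π/∂q_W = 275 − 6q_W − q_Y = 0, so q_W = 275/6 − (1/6)q_Y.
The reaction-function slope is −1/6, so a 30-unit rise in q_Y moves q_W by −1/6 × 30 = −5. W's best response falls — the actions are strategic substitutes.

-5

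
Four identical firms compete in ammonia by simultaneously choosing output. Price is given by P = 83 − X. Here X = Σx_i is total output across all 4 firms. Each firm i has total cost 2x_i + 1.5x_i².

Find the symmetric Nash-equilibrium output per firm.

A representative firm's profit is π_i = x_i(83 − X) − 2x_i − 1.5x_i², with X = x_i + Σ_{j≠i} x_j.
First-order condition: 81 − 5x_i − Σ_{j≠i} x_j = 0.
Imposing symmetry (x_j = x for all j) turns Σ_{j≠i} x_j into 3x, so 81 = 8x and x = 10.125.

10.125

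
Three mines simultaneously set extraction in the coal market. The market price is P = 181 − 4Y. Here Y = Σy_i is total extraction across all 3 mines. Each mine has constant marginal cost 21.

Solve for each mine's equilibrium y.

A representative mine's profit is π_i = y_i(181 − 4Y) − 21y_i, with Y = y_i + Σ_{j≠i} y_j.
First-order condition: 160 − 8y_i − 4Σ_{j≠i} y_j = 0.
Imposing symmetry (y_j = y for all j) turns Σ_{j≠i} y_j into 2y, so 160 = 16y and y = 10.

10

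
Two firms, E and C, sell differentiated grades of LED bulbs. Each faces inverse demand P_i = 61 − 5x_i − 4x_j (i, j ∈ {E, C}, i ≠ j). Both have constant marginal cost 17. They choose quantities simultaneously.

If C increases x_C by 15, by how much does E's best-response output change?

Firm E's profit: π = x_E(61 − 5x_E − 4x_C) − 17x_E.
∂π/∂x_E = 44 − 10x_E − 4x_C = 0 ⇒ x_E = 4.4 − 0.4x_C.
The reaction-function slope is −0.4, so a 15-unit rise in x_C moves x_E by −0.4 × 15 = −6. E's best response falls — the actions are strategic substitutes.

-6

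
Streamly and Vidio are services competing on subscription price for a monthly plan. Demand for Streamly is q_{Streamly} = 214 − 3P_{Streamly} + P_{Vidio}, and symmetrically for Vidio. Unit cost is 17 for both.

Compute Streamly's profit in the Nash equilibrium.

3888

Streamly's profit: π = (P_{Streamly} − 17)(214 − 3P_{Streamly} + P_{Vidio}).
∂π/∂P_{Streamly} = 265 − 6P_{Streamly} + P_{Vidio} = 0 ⇒ P_{Streamly} = 265/6 + (1/6)P_{Vidio}.
The game is symmetric, so in equilibrium P_{Vidio} = P_{Streamly}: the reaction function gives (5/6)P_{Streamly} = 265/6, hence P_{Streamly} = 53.
q_{Streamly} = 214 − 3·53 + 53 = 108.
Profit = (53 − 17)·108 = 3888.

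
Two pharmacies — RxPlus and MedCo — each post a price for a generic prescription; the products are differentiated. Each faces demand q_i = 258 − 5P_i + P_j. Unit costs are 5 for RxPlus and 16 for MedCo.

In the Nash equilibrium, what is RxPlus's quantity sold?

135

RxPlus's profit: π = (P_{RxPlus} − 5)(258 − 5P_{RxPlus} + P_{MedCo}).
∂π/∂P_{RxPlus} = 283 − 10P_{RxPlus} + P_{MedCo} = 0 ⇒ P_{RxPlus} = 28.3 + 0.1P_{MedCo}.
Similarly P_{MedCo} = 33.8 + 0.1P_{RxPlus}.
Substituting the second reaction function into the first: P_{RxPlus} = 28.3 + 0.1(33.8 + 0.1P_{RxPlus}), which gives 0.99P_{RxPlus} = 31.68 ⇒ P_{RxPlus} = 32.
Then P_{MedCo} = 33.8 + 0.1·32 = 37.
q_{RxPlus} = 258 − 5·32 + 37 = 135.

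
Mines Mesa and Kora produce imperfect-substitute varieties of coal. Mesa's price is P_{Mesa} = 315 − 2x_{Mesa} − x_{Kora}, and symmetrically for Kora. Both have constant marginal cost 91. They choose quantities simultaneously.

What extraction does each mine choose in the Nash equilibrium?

44.8

Mine Mesa's profit: π = x_{Mesa}(315 − 2x_{Mesa} − x_{Kora}) − 91x_{Mesa}.
∂π/∂x_{Mesa} = 224 − 4x_{Mesa} − x_{Kora} = 0 ⇒ x_{Mesa} = 56 − 0.25x_{Kora}.
By symmetry x_{Kora} = x_{Mesa}; substituting into the reaction function, 1.25x_{Mesa} = 56 and x_{Mesa} = 44.8.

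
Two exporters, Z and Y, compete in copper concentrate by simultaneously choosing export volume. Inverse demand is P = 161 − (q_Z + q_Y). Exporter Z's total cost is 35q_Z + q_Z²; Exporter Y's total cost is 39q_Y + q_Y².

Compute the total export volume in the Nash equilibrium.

Exporter Z's profit: π = q_Z(161 − (q_Z + q_Y)) − 35q_Z − q_Z².
∂π/∂q_Z = 126 − 4q_Z − q_Y = 0, so q_Z = 31.5 − 0.25q_Y.
By the same steps for Y: q_Y = 30.5 − 0.25q_Z.
Plugging q_Y into Z's best response: q_Z = 31.5 − 0.25(30.5 − 0.25q_Z) ⇒ 0.9375q_Z = 23.875, so q_Z = 382/15.
Then q_Y = 30.5 − 0.25·(382/15) = 362/15.
Total export volume: 382/15 + 362/15 = 49.6.

49.6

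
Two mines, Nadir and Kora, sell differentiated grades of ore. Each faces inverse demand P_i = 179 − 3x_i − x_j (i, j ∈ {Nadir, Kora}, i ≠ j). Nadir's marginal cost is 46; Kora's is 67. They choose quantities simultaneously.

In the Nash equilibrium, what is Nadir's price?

104.8

Mine Nadir's profit: π = x_{Nadir}(179 − 3x_{Nadir} − x_{Kora}) − 46x_{Nadir}.
∂π/∂x_{Nadir} = 133 − 6x_{Nadir} − x_{Kora} = 0 ⇒ x_{Nadir} = 133/6 − (1/6)x_{Kora}.
Similarly x_{Kora} = 56/3 − (1/6)x_{Nadir}.
Plugging x_{Kora} into Nadir's best response: x_{Nadir} = 133/6 − (1/6)(56/3 − (1/6)x_{Nadir}) ⇒ (35/36)x_{Nadir} = 343/18, so x_{Nadir} = 19.6.
Then x_{Kora} = 56/3 − (1/6)·19.6 = 15.4.
P_{Nadir} = 179 − 3·19.6 − 15.4 = 104.8.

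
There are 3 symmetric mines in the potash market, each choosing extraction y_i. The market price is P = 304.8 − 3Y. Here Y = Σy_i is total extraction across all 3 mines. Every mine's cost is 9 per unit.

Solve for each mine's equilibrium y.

A representative mine's profit is π_i = y_i(304.8 − 3Y) − 9y_i, with Y = y_i + Σ_{j≠i} y_j.
First-order condition: 295.8 − 6y_i − 3Σ_{j≠i} y_j = 0.
With identical mines, set every y_j = y: then 295.8 − 6y − 6y = 0, i.e. y = 295.8/12 = 24.65.

24.65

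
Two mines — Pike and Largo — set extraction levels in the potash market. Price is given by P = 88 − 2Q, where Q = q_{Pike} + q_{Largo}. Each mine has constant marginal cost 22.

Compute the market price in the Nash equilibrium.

44

Mine Pike's profit: π = q_{Pike}(88 − 2(q_{Pike} + q_{Largo})) − 22q_{Pike}.
∂π/∂q_{Pike} = 66 − 4q_{Pike} − 2q_{Largo} = 0, so q_{Pike} = 16.5 − 0.5q_{Largo}.
The game is symmetric, so in equilibrium q_{Largo} = q_{Pike}: the reaction function gives 1.5q_{Pike} = 16.5, hence q_{Pike} = 11.
Equilibrium price: P = 88 − 2·22 = 44.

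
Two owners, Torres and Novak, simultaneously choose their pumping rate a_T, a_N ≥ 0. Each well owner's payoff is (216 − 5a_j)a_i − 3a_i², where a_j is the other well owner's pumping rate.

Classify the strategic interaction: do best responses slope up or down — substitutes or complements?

Torres's payoff is (216 − 5a_N)a_T − 3a_T².
∂π/∂a_T = 216 − 5a_N − 6a_T = 0, so a_T = 36 − (5/6)a_N.
The best-response slope da_T/da_N = −5/6 < 0: the reaction function is downward-sloping, so the choices are strategic substitutes.

strategic substitutes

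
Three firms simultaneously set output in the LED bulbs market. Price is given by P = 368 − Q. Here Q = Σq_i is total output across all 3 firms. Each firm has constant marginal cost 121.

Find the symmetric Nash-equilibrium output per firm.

61.75

A representative firm's profit is π_i = q_i(368 − Q) − 121q_i, with Q = q_i + Σ_{j≠i} q_j.
First-order condition: 247 − 2q_i − Σ_{j≠i} q_j = 0.
With identical firms, set every q_j = q: then 247 − 2q − 2q = 0, i.e. q = 247/4 = 61.75.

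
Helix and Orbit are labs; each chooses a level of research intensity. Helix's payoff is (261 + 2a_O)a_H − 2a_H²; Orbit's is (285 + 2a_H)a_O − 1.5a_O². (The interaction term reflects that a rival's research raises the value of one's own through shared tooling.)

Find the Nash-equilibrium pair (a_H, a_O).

169.125, 207.75

Expanding Helix's payoff: 261a_H + 2a_Oa_H − 2a_H².
∂π/∂a_H = 261 + 2a_O − 4a_H = 0, so a_H = 65.25 + 0.5a_O.
Likewise for Orbit: a_O = 95 + (2/3)a_H.
Plugging a_O into Helix's best response: a_H = 65.25 + 0.5(95 + (2/3)a_H) ⇒ (2/3)a_H = 112.75, so a_H = 169.125.
Then a_O = 95 + (2/3)·169.125 = 207.75.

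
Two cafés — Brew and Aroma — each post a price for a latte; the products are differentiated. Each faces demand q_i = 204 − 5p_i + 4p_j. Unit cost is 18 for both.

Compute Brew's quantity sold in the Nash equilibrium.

Brew's profit: π = (p_{Brew} − 18)(204 − 5p_{Brew} + 4p_{Aroma}).
∂π/∂p_{Brew} = 294 − 10p_{Brew} + 4p_{Aroma} = 0 ⇒ p_{Brew} = 29.4 + 0.4p_{Aroma}.
By symmetry p_{Aroma} = p_{Brew}; substituting into the reaction function, 0.6p_{Brew} = 29.4 and p_{Brew} = 49.
q_{Brew} = 204 − 5·49 + 4·49 = 155.

155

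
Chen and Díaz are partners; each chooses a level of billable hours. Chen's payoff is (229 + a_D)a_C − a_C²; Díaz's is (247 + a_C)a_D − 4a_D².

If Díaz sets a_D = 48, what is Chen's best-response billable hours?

138.5

Expanding Chen's payoff: 229a_C + a_Da_C − a_C².
∂π/∂a_C = 229 + a_D − 2a_C = 0, so a_C = 114.5 + 0.5a_D.
At a_D = 48: a_C = 114.5 + 0.5·48 = 138.5.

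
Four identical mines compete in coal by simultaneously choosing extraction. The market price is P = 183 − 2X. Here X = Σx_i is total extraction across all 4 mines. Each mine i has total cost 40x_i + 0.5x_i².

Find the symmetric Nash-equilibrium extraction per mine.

13

A representative mine's profit is π_i = x_i(183 − 2X) − 40x_i − 0.5x_i², with X = x_i + Σ_{j≠i} x_j.
First-order condition: 143 − 5x_i − 2Σ_{j≠i} x_j = 0.
Imposing symmetry (x_j = x for all j) turns Σ_{j≠i} x_j into 3x, so 143 = 11x and x = 13.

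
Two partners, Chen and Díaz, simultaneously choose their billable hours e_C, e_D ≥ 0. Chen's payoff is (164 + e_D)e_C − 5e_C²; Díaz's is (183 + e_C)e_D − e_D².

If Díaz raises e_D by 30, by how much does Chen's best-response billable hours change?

3

Expanding Chen's payoff: 164e_C + e_De_C − 5e_C².
∂π/∂e_C = 164 + e_D − 10e_C = 0, so e_C = 16.4 + 0.1e_D.
The reaction-function slope is 0.1, so a 30-unit rise in e_D moves e_C by 0.1 × 30 = 3. Chen's best response rises — the actions are strategic complements.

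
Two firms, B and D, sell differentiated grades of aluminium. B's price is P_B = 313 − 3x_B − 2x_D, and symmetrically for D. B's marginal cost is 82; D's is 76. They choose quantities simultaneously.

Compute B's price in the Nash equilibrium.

167.5

Firm B's profit: π = x_B(313 − 3x_B − 2x_D) − 82x_B.
∂π/∂x_B = 231 − 6x_B − 2x_D = 0 ⇒ x_B = 38.5 − (1/3)x_D.
Similarly x_D = 39.5 − (1/3)x_B.
Substituting the second reaction function into the first: x_B = 38.5 − (1/3)(39.5 − (1/3)x_B), which gives (8/9)x_B = 76/3 ⇒ x_B = 28.5.
Then x_D = 39.5 − (1/3)·28.5 = 30.
P_B = 313 − 3·28.5 − 2·30 = 167.5.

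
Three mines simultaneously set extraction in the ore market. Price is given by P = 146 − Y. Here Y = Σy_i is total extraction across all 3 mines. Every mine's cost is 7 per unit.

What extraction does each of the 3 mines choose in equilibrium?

A representative mine's profit is π_i = y_i(146 − Y) − 7y_i, with Y = y_i + Σ_{j≠i} y_j.
First-order condition: 139 − 2y_i − Σ_{j≠i} y_j = 0.
With identical mines, set every y_j = y: then 139 − 2y − 2y = 0, i.e. y = 139/4 = 34.75.

34.75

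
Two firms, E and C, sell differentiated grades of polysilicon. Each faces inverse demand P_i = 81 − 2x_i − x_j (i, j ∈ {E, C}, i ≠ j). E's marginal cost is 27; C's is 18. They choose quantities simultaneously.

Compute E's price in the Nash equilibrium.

Firm E's profit: π = x_E(81 − 2x_E − x_C) − 27x_E.
∂π/∂x_E = 54 − 4x_E − x_C = 0 ⇒ x_E = 13.5 − 0.25x_C.
Similarly x_C = 15.75 − 0.25x_E.
Substituting the second reaction function into the first: x_E = 13.5 − 0.25(15.75 − 0.25x_E), which gives 0.9375x_E = 9.5625 ⇒ x_E = 10.2.
Then x_C = 15.75 − 0.25·10.2 = 13.2.
P_E = 81 − 2·10.2 − 13.2 = 47.4.

47.4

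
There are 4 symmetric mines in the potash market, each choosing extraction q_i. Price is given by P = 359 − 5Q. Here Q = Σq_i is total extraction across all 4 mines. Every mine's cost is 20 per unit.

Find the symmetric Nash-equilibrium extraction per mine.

13.56

A representative mine's profit is π_i = q_i(359 − 5Q) − 20q_i, with Q = q_i + Σ_{j≠i} q_j.
First-order condition: 339 − 10q_i − 5Σ_{j≠i} q_j = 0.
In a symmetric equilibrium every mine chooses the same q, so Σ_{j≠i} q_j = 3q. The condition becomes 339 − 25q = 0, giving q = 339/25 = 13.56.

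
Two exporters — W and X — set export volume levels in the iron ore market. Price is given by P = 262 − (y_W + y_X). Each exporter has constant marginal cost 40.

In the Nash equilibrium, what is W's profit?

Exporter W's profit: π = y_W(262 − (y_W + y_X)) − 40y_W.
∂π/∂y_W = 222 − 2y_W − y_X = 0, so y_W = 111 − 0.5y_X.
Setting y_W = y_X in the reaction function: y_W = 111 − 0.5y_W, so y_W = 111 / 1.5 = 74.
Price P = 262 − 148 = 114.
W's profit: (114 − 40)·74 = 5476.

5476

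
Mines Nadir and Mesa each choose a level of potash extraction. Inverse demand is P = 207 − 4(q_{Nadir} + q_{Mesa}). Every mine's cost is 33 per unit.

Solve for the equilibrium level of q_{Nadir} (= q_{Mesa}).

Mine Nadir's profit: π = q_{Nadir}(207 − 4(q_{Nadir} + q_{Mesa})) − 33q_{Nadir}.
∂π/∂q_{Nadir} = 174 − 8q_{Nadir} − 4q_{Mesa} = 0, so q_{Nadir} = 21.75 − 0.5q_{Mesa}.
By symmetry q_{Mesa} = q_{Nadir}; substituting into the reaction function, 1.5q_{Nadir} = 21.75 and q_{Nadir} = 14.5.

14.5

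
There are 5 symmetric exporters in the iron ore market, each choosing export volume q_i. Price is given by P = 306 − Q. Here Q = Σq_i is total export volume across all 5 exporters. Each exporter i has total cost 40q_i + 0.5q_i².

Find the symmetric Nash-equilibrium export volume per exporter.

38

A representative exporter's profit is π_i = q_i(306 − Q) − 40q_i − 0.5q_i², with Q = q_i + Σ_{j≠i} q_j.
First-order condition: 266 − 3q_i − Σ_{j≠i} q_j = 0.
In a symmetric equilibrium every exporter chooses the same q, so Σ_{j≠i} q_j = 4q. The condition becomes 266 − 7q = 0, giving q = 266/7 = 38.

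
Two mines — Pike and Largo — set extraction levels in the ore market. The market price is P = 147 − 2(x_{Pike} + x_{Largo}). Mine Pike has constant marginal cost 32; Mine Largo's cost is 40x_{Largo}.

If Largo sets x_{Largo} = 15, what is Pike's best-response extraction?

21.25

Mine Pike's profit: π = x_{Pike}(147 − 2(x_{Pike} + x_{Largo})) − 32x_{Pike}.
∂π/∂x_{Pike} = 115 − 4x_{Pike} − 2x_{Largo} = 0, so x_{Pike} = 28.75 − 0.5x_{Largo}.
At x_{Largo} = 15: x_{Pike} = 28.75 − 0.5·15 = 21.25.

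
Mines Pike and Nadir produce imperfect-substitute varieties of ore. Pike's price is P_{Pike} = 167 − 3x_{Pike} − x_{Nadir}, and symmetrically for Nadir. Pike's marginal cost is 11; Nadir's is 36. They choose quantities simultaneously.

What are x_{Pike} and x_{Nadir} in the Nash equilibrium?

Mine Pike's profit: π = x_{Pike}(167 − 3x_{Pike} − x_{Nadir}) − 11x_{Pike}.
∂π/∂x_{Pike} = 156 − 6x_{Pike} − x_{Nadir} = 0 ⇒ x_{Pike} = 26 − (1/6)x_{Nadir}.
Similarly x_{Nadir} = 131/6 − (1/6)x_{Pike}.
Substituting the second reaction function into the first: x_{Pike} = 26 − (1/6)(131/6 − (1/6)x_{Pike}), which gives (35/36)x_{Pike} = 805/36 ⇒ x_{Pike} = 23.
Then x_{Nadir} = 131/6 − (1/6)·23 = 18.

23, 18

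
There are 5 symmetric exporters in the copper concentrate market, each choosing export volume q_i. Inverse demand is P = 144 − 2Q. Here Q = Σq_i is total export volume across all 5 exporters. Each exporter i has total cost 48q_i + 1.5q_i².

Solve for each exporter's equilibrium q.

6.4

A representative exporter's profit is π_i = q_i(144 − 2Q) − 48q_i − 1.5q_i², with Q = q_i + Σ_{j≠i} q_j.
First-order condition: 96 − 7q_i − 2Σ_{j≠i} q_j = 0.
With identical exporters, set every q_j = q: then 96 − 7q − 8q = 0, i.e. q = 96/15 = 6.4.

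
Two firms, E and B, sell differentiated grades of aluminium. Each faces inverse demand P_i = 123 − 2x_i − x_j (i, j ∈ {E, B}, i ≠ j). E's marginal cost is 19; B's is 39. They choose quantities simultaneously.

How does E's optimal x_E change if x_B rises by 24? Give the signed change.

-6

Firm E's profit: π = x_E(123 − 2x_E − x_B) − 19x_E.
∂π/∂x_E = 104 − 4x_E − x_B = 0 ⇒ x_E = 26 − 0.25x_B.
The reaction-function slope is −0.25, so a 24-unit rise in x_B moves x_E by −0.25 × 24 = −6. E's best response falls — the actions are strategic substitutes.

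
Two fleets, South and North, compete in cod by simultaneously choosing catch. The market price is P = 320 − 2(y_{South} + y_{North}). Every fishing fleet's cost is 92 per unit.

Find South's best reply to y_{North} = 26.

Fishing fleet South's profit: π = y_{South}(320 − 2(y_{South} + y_{North})) − 92y_{South}.
∂π/∂y_{South} = 228 − 4y_{South} − 2y_{North} = 0, so y_{South} = 57 − 0.5y_{North}.
At y_{North} = 26: y_{South} = 57 − 0.5·26 = 44.

44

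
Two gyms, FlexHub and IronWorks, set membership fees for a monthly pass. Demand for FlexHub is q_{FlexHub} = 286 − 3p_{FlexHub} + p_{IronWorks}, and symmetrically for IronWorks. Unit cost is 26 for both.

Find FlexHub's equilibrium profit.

6570.72

FlexHub's profit: π = (p_{FlexHub} − 26)(286 − 3p_{FlexHub} + p_{IronWorks}).
∂π/∂p_{FlexHub} = 364 − 6p_{FlexHub} + p_{IronWorks} = 0 ⇒ p_{FlexHub} = 182/3 + (1/6)p_{IronWorks}.
By symmetry p_{IronWorks} = p_{FlexHub}; substituting into the reaction function, (5/6)p_{FlexHub} = 182/3 and p_{FlexHub} = 72.8.
q_{FlexHub} = 286 − 3·72.8 + 72.8 = 140.4.
Profit = (72.8 − 26)·140.4 = 6570.72.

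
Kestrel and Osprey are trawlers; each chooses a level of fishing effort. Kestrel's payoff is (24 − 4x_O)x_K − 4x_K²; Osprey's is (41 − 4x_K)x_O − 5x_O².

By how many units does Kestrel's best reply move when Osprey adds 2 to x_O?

Expanding Kestrel's payoff: 24x_K − 4x_Ox_K − 4x_K².
∂π/∂x_K = 24 − 4x_O − 8x_K = 0, so x_K = 3 − 0.5x_O.
The reaction-function slope is −0.5, so a 2-unit rise in x_O moves x_K by −0.5 × 2 = −1. Kestrel's best response falls — the actions are strategic substitutes.

-1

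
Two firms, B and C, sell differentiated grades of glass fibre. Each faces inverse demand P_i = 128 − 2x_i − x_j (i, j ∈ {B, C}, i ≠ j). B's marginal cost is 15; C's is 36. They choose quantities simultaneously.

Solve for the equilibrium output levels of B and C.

Firm B's profit: π = x_B(128 − 2x_B − x_C) − 15x_B.
∂π/∂x_B = 113 − 4x_B − x_C = 0 ⇒ x_B = 28.25 − 0.25x_C.
Similarly x_C = 23 − 0.25x_B.
Plugging x_C into B's best response: x_B = 28.25 − 0.25(23 − 0.25x_B) ⇒ 0.9375x_B = 22.5, so x_B = 24.
Then x_C = 23 − 0.25·24 = 17.

24, 17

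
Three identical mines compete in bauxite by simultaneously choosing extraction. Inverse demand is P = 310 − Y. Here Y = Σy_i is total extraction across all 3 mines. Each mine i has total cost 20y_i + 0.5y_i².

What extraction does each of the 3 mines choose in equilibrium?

A representative mine's profit is π_i = y_i(310 − Y) − 20y_i − 0.5y_i², with Y = y_i + Σ_{j≠i} y_j.
First-order condition: 290 − 3y_i − Σ_{j≠i} y_j = 0.
Imposing symmetry (y_j = y for all j) turns Σ_{j≠i} y_j into 2y, so 290 = 5y and y = 58.

58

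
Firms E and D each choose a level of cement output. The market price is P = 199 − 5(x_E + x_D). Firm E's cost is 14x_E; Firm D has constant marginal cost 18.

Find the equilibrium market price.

77

Firm E's profit: π = x_E(199 − 5(x_E + x_D)) − 14x_E.
∂π/∂x_E = 185 − 10x_E − 5x_D = 0, so x_E = 18.5 − 0.5x_D.
By the same steps for D: x_D = 18.1 − 0.5x_E.
Plugging x_D into E's best response: x_E = 18.5 − 0.5(18.1 − 0.5x_E) ⇒ 0.75x_E = 9.45, so x_E = 12.6.
Then x_D = 18.1 − 0.5·12.6 = 11.8.
Equilibrium price: P = 199 − 5·24.4 = 77.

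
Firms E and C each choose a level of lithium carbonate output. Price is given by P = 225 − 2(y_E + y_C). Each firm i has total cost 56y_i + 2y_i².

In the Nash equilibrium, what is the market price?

157.4

Firm E's profit: π = y_E(225 − 2(y_E + y_C)) − 56y_E − 2y_E².
∂π/∂y_E = 169 − 8y_E − 2y_C = 0, so y_E = 21.125 − 0.25y_C.
By symmetry y_C = y_E; substituting into the reaction function, 1.25y_E = 21.125 and y_E = 16.9.
Equilibrium price: P = 225 − 2·33.8 = 157.4.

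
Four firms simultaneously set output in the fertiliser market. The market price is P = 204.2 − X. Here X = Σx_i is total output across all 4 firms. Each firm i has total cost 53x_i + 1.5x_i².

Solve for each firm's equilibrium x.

18.9

A representative firm's profit is π_i = x_i(204.2 − X) − 53x_i − 1.5x_i², with X = x_i + Σ_{j≠i} x_j.
First-order condition: 151.2 − 5x_i − Σ_{j≠i} x_j = 0.
In a symmetric equilibrium every firm chooses the same x, so Σ_{j≠i} x_j = 3x. The condition becomes 151.2 − 8x = 0, giving x = 151.2/8 = 18.9.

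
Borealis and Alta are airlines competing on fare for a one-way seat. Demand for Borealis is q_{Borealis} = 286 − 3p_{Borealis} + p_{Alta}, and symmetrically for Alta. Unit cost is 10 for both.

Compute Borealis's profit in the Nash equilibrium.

8490.72

Borealis's profit: π = (p_{Borealis} − 10)(286 − 3p_{Borealis} + p_{Alta}).
∂π/∂p_{Borealis} = 316 − 6p_{Borealis} + p_{Alta} = 0 ⇒ p_{Borealis} = 158/3 + (1/6)p_{Alta}.
Setting p_{Borealis} = p_{Alta} in the reaction function: p_{Borealis} = 158/3 + (1/6)p_{Borealis}, so p_{Borealis} = (158/3) / (5/6) = 63.2.
q_{Borealis} = 286 − 3·63.2 + 63.2 = 159.6.
Profit = (63.2 − 10)·159.6 = 8490.72.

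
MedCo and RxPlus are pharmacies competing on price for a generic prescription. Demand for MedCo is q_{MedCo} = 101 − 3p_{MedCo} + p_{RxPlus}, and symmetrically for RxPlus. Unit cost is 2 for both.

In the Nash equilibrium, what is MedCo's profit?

MedCo's profit: π = (p_{MedCo} − 2)(101 − 3p_{MedCo} + p_{RxPlus}).
∂π/∂p_{MedCo} = 107 − 6p_{MedCo} + p_{RxPlus} = 0 ⇒ p_{MedCo} = 107/6 + (1/6)p_{RxPlus}.
Setting p_{MedCo} = p_{RxPlus} in the reaction function: p_{MedCo} = 107/6 + (1/6)p_{MedCo}, so p_{MedCo} = (107/6) / (5/6) = 21.4.
q_{MedCo} = 101 − 3·21.4 + 21.4 = 58.2.
Profit = (21.4 − 2)·58.2 = 1129.08.

1129.08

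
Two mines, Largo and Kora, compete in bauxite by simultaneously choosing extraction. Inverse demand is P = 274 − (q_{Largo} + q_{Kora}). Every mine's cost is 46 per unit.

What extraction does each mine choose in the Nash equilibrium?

76

Mine Largo's profit: π = q_{Largo}(274 − (q_{Largo} + q_{Kora})) − 46q_{Largo}.
∂π/∂q_{Largo} = 228 − 2q_{Largo} − q_{Kora} = 0, so q_{Largo} = 114 − 0.5q_{Kora}.
The game is symmetric, so in equilibrium q_{Kora} = q_{Largo}: the reaction function gives 1.5q_{Largo} = 114, hence q_{Largo} = 76.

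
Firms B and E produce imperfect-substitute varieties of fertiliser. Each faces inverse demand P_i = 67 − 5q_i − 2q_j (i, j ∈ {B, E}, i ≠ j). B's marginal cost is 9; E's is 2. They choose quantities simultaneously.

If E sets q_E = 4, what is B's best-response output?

Firm B's profit: π = q_B(67 − 5q_B − 2q_E) − 9q_B.
∂π/∂q_B = 58 − 10q_B − 2q_E = 0 ⇒ q_B = 5.8 − 0.2q_E.
At q_E = 4: q_B = 5.8 − 0.2·4 = 5.

5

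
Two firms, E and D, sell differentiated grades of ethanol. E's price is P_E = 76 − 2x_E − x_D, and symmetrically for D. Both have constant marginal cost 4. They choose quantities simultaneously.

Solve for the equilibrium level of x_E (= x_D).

Firm E's profit: π = x_E(76 − 2x_E − x_D) − 4x_E.
∂π/∂x_E = 72 − 4x_E − x_D = 0 ⇒ x_E = 18 − 0.25x_D.
The game is symmetric, so in equilibrium x_D = x_E: the reaction function gives 1.25x_E = 18, hence x_E = 14.4.

14.4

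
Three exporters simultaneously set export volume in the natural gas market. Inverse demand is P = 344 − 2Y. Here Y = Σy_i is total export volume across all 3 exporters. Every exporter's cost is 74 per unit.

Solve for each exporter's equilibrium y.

A representative exporter's profit is π_i = y_i(344 − 2Y) − 74y_i, with Y = y_i + Σ_{j≠i} y_j.
First-order condition: 270 − 4y_i − 2Σ_{j≠i} y_j = 0.
In a symmetric equilibrium every exporter chooses the same y, so Σ_{j≠i} y_j = 2y. The condition becomes 270 − 8y = 0, giving y = 270/8 = 33.75.

33.75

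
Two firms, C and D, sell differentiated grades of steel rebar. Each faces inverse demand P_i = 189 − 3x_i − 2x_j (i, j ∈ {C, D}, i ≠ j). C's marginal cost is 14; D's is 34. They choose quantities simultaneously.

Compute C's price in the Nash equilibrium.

83.375

Firm C's profit: π = x_C(189 − 3x_C − 2x_D) − 14x_C.
∂π/∂x_C = 175 − 6x_C − 2x_D = 0 ⇒ x_C = 175/6 − (1/3)x_D.
Similarly x_D = 155/6 − (1/3)x_C.
Solving the two reaction functions simultaneously: (1 − (−1/3)(−1/3))x_C = 175/6 − (1/3)·(155/6), so (8/9)x_C = 185/9 and x_C = 23.125.
Then x_D = 155/6 − (1/3)·23.125 = 18.125.
P_C = 189 − 3·23.125 − 2·18.125 = 83.375.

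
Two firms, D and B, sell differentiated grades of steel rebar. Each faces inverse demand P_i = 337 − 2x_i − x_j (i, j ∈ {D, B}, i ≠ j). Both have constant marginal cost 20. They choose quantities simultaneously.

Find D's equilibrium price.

146.8

Firm D's profit: π = x_D(337 − 2x_D − x_B) − 20x_D.
∂π/∂x_D = 317 − 4x_D − x_B = 0 ⇒ x_D = 79.25 − 0.25x_B.
Setting x_D = x_B in the reaction function: x_D = 79.25 − 0.25x_D, so x_D = 79.25 / 1.25 = 63.4.
P_D = 337 − 2·63.4 − 63.4 = 146.8.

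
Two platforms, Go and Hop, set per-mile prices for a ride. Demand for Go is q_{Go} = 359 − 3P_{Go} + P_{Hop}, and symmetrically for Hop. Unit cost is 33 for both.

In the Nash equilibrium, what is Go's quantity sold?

175.8

Go's profit: π = (P_{Go} − 33)(359 − 3P_{Go} + P_{Hop}).
∂π/∂P_{Go} = 458 − 6P_{Go} + P_{Hop} = 0 ⇒ P_{Go} = 229/3 + (1/6)P_{Hop}.
The game is symmetric, so in equilibrium P_{Hop} = P_{Go}: the reaction function gives (5/6)P_{Go} = 229/3, hence P_{Go} = 91.6.
q_{Go} = 359 − 3·91.6 + 91.6 = 175.8.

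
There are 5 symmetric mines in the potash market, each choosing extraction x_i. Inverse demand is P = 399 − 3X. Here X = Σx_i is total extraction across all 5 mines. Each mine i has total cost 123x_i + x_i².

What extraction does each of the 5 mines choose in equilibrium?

13.8

A representative mine's profit is π_i = x_i(399 − 3X) − 123x_i − x_i², with X = x_i + Σ_{j≠i} x_j.
First-order condition: 276 − 8x_i − 3Σ_{j≠i} x_j = 0.
Imposing symmetry (x_j = x for all j) turns Σ_{j≠i} x_j into 4x, so 276 = 20x and x = 13.8.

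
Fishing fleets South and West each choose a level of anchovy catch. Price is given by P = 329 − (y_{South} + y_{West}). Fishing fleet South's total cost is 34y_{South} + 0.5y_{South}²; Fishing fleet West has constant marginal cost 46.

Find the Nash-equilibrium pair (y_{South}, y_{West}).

Fishing fleet South's profit: π = y_{South}(329 − (y_{South} + y_{West})) − 34y_{South} − 0.5y_{South}².
∂π/∂y_{South} = 295 − 3y_{South} − y_{West} = 0, so y_{South} = 295/3 − (1/3)y_{West}.
For West: ∂π/∂y_{West} = 283 − 2y_{West} − y_{South} = 0 ⇒ y_{West} = 141.5 − 0.5y_{South}.
Solving the two reaction functions simultaneously: (1 − (−1/3)(−0.5))y_{South} = 295/3 − (1/3)·141.5, so (5/6)y_{South} = 307/6 and y_{South} = 61.4.
Then y_{West} = 141.5 − 0.5·61.4 = 110.8.

61.4, 110.8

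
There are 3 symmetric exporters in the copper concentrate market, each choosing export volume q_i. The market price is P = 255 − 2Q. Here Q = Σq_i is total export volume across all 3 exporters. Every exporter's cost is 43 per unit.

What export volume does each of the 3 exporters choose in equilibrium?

A representative exporter's profit is π_i = q_i(255 − 2Q) − 43q_i, with Q = q_i + Σ_{j≠i} q_j.
First-order condition: 212 − 4q_i − 2Σ_{j≠i} q_j = 0.
In a symmetric equilibrium every exporter chooses the same q, so Σ_{j≠i} q_j = 2q. The condition becomes 212 − 8q = 0, giving q = 212/8 = 26.5.

26.5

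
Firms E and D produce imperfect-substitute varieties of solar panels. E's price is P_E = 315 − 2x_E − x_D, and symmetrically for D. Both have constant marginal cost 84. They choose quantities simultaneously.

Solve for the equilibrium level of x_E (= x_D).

Firm E's profit: π = x_E(315 − 2x_E − x_D) − 84x_E.
∂π/∂x_E = 231 − 4x_E − x_D = 0 ⇒ x_E = 57.75 − 0.25x_D.
Setting x_E = x_D in the reaction function: x_E = 57.75 − 0.25x_E, so x_E = 57.75 / 1.25 = 46.2.

46.2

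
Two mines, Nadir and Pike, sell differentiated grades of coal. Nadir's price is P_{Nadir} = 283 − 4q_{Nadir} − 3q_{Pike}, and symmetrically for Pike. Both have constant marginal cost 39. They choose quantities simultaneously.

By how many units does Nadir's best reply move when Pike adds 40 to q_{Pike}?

-15

Mine Nadir's profit: π = q_{Nadir}(283 − 4q_{Nadir} − 3q_{Pike}) − 39q_{Nadir}.
∂π/∂q_{Nadir} = 244 − 8q_{Nadir} − 3q_{Pike} = 0 ⇒ q_{Nadir} = 30.5 − 0.375q_{Pike}.
The reaction-function slope is −0.375, so a 40-unit rise in q_{Pike} moves q_{Nadir} by −0.375 × 40 = −15. Nadir's best response falls — the actions are strategic substitutes.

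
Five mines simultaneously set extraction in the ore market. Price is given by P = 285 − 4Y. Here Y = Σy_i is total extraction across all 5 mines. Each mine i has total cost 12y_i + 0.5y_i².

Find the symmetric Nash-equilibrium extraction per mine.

10.92

A representative mine's profit is π_i = y_i(285 − 4Y) − 12y_i − 0.5y_i², with Y = y_i + Σ_{j≠i} y_j.
First-order condition: 273 − 9y_i − 4Σ_{j≠i} y_j = 0.
In a symmetric equilibrium every mine chooses the same y, so Σ_{j≠i} y_j = 4y. The condition becomes 273 − 25y = 0, giving y = 273/25 = 10.92.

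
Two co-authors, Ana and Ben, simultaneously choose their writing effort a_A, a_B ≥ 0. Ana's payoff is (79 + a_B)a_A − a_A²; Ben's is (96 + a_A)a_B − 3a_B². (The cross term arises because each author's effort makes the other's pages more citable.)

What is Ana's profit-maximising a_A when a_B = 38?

Expanding Ana's payoff: 79a_A + a_Ba_A − a_A².
∂π/∂a_A = 79 + a_B − 2a_A = 0, so a_A = 39.5 + 0.5a_B.
At a_B = 38: a_A = 39.5 + 0.5·38 = 58.5.

58.5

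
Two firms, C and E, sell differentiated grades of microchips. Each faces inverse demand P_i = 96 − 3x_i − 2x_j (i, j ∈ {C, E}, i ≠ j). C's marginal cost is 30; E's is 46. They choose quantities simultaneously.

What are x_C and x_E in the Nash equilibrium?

9.25, 5.25

Firm C's profit: π = x_C(96 − 3x_C − 2x_E) − 30x_C.
∂π/∂x_C = 66 − 6x_C − 2x_E = 0 ⇒ x_C = 11 − (1/3)x_E.
Similarly x_E = 25/3 − (1/3)x_C.
Plugging x_E into C's best response: x_C = 11 − (1/3)(25/3 − (1/3)x_C) ⇒ (8/9)x_C = 74/9, so x_C = 9.25.
Then x_E = 25/3 − (1/3)·9.25 = 5.25.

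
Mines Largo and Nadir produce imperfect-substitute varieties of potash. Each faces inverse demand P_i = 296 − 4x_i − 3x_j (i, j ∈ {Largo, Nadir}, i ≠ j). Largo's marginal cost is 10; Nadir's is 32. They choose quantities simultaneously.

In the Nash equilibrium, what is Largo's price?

Mine Largo's profit: π = x_{Largo}(296 − 4x_{Largo} − 3x_{Nadir}) − 10x_{Largo}.
∂π/∂x_{Largo} = 286 − 8x_{Largo} − 3x_{Nadir} = 0 ⇒ x_{Largo} = 35.75 − 0.375x_{Nadir}.
Similarly x_{Nadir} = 33 − 0.375x_{Largo}.
Plugging x_{Nadir} into Largo's best response: x_{Largo} = 35.75 − 0.375(33 − 0.375x_{Largo}) ⇒ (55/64)x_{Largo} = 23.375, so x_{Largo} = 27.2.
Then x_{Nadir} = 33 − 0.375·27.2 = 22.8.
P_{Largo} = 296 − 4·27.2 − 3·22.8 = 118.8.

118.8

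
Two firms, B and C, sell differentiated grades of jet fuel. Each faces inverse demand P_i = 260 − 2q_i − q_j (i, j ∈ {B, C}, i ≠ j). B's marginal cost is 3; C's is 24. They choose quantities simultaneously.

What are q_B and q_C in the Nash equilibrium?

52.8, 45.8

Firm B's profit: π = q_B(260 − 2q_B − q_C) − 3q_B.
∂π/∂q_B = 257 − 4q_B − q_C = 0 ⇒ q_B = 64.25 − 0.25q_C.
Similarly q_C = 59 − 0.25q_B.
Plugging q_C into B's best response: q_B = 64.25 − 0.25(59 − 0.25q_B) ⇒ 0.9375q_B = 49.5, so q_B = 52.8.
Then q_C = 59 − 0.25·52.8 = 45.8.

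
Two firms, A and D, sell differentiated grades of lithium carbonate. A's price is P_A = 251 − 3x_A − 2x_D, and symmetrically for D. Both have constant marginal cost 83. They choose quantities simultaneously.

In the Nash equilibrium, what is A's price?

Firm A's profit: π = x_A(251 − 3x_A − 2x_D) − 83x_A.
∂π/∂x_A = 168 − 6x_A − 2x_D = 0 ⇒ x_A = 28 − (1/3)x_D.
Setting x_A = x_D in the reaction function: x_A = 28 − (1/3)x_A, so x_A = 28 / (4/3) = 21.
P_A = 251 − 3·21 − 2·21 = 146.

146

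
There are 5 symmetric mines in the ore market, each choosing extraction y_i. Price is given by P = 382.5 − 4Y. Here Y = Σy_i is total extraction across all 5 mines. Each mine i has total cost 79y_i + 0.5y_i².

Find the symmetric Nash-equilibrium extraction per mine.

A representative mine's profit is π_i = y_i(382.5 − 4Y) − 79y_i − 0.5y_i², with Y = y_i + Σ_{j≠i} y_j.
First-order condition: 303.5 − 9y_i − 4Σ_{j≠i} y_j = 0.
With identical mines, set every y_j = y: then 303.5 − 9y − 16y = 0, i.e. y = 303.5/25 = 12.14.

12.14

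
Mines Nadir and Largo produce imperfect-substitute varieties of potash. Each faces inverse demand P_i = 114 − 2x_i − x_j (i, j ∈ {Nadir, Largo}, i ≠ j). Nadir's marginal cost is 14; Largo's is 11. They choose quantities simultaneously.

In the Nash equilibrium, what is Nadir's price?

Mine Nadir's profit: π = x_{Nadir}(114 − 2x_{Nadir} − x_{Largo}) − 14x_{Nadir}.
∂π/∂x_{Nadir} = 100 − 4x_{Nadir} − x_{Largo} = 0 ⇒ x_{Nadir} = 25 − 0.25x_{Largo}.
Similarly x_{Largo} = 25.75 − 0.25x_{Nadir}.
Plugging x_{Largo} into Nadir's best response: x_{Nadir} = 25 − 0.25(25.75 − 0.25x_{Nadir}) ⇒ 0.9375x_{Nadir} = 18.5625, so x_{Nadir} = 19.8.
Then x_{Largo} = 25.75 − 0.25·19.8 = 20.8.
P_{Nadir} = 114 − 2·19.8 − 20.8 = 53.6.

53.6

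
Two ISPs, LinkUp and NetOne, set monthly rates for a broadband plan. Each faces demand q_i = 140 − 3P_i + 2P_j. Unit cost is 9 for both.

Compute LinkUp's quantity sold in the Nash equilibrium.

98.25

LinkUp's profit: π = (P_{LinkUp} − 9)(140 − 3P_{LinkUp} + 2P_{NetOne}).
∂π/∂P_{LinkUp} = 167 − 6P_{LinkUp} + 2P_{NetOne} = 0 ⇒ P_{LinkUp} = 167/6 + (1/3)P_{NetOne}.
The game is symmetric, so in equilibrium P_{NetOne} = P_{LinkUp}: the reaction function gives (2/3)P_{LinkUp} = 167/6, hence P_{LinkUp} = 41.75.
q_{LinkUp} = 140 − 3·41.75 + 2·41.75 = 98.25.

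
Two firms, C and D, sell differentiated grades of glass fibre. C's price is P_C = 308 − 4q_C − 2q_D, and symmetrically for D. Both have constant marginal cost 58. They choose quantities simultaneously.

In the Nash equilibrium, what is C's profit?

Firm C's profit: π = q_C(308 − 4q_C − 2q_D) − 58q_C.
∂π/∂q_C = 250 − 8q_C − 2q_D = 0 ⇒ q_C = 31.25 − 0.25q_D.
By symmetry q_D = q_C; substituting into the reaction function, 1.25q_C = 31.25 and q_C = 25.
P_C = 308 − 4·25 − 2·25 = 158.
Profit = (158 − 58)·25 = 2500.

2500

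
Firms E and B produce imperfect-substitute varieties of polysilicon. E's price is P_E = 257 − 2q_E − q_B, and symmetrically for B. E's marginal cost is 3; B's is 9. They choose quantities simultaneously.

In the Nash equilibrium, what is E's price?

105.4

Firm E's profit: π = q_E(257 − 2q_E − q_B) − 3q_E.
∂π/∂q_E = 254 − 4q_E − q_B = 0 ⇒ q_E = 63.5 − 0.25q_B.
Similarly q_B = 62 − 0.25q_E.
Plugging q_B into E's best response: q_E = 63.5 − 0.25(62 − 0.25q_E) ⇒ 0.9375q_E = 48, so q_E = 51.2.
Then q_B = 62 − 0.25·51.2 = 49.2.
P_E = 257 − 2·51.2 − 49.2 = 105.4.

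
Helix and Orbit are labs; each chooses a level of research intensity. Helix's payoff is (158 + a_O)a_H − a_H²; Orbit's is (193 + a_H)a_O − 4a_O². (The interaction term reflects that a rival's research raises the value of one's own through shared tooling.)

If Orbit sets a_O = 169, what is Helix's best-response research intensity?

163.5

Expanding Helix's payoff: 158a_H + a_Oa_H − a_H².
∂π/∂a_H = 158 + a_O − 2a_H = 0, so a_H = 79 + 0.5a_O.
At a_O = 169: a_H = 79 + 0.5·169 = 163.5.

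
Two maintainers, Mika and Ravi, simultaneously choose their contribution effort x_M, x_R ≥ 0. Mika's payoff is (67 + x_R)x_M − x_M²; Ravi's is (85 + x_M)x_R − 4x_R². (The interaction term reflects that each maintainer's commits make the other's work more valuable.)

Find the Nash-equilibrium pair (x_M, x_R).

Expanding Mika's payoff: 67x_M + x_Rx_M − x_M².
∂π/∂x_M = 67 + x_R − 2x_M = 0, so x_M = 33.5 + 0.5x_R.
Likewise for Ravi: x_R = 10.625 + 0.125x_M.
Substituting the second reaction function into the first: x_M = 33.5 + 0.5(10.625 + 0.125x_M), which gives 0.9375x_M = 38.8125 ⇒ x_M = 41.4.
Then x_R = 10.625 + 0.125·41.4 = 15.8.

41.4, 15.8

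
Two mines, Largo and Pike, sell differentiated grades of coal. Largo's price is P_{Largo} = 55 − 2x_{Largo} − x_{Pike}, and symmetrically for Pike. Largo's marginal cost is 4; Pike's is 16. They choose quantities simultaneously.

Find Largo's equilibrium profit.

242

Mine Largo's profit: π = x_{Largo}(55 − 2x_{Largo} − x_{Pike}) − 4x_{Largo}.
∂π/∂x_{Largo} = 51 − 4x_{Largo} − x_{Pike} = 0 ⇒ x_{Largo} = 12.75 − 0.25x_{Pike}.
Similarly x_{Pike} = 9.75 − 0.25x_{Largo}.
Solving the two reaction functions simultaneously: (1 − (−0.25)(−0.25))x_{Largo} = 12.75 − 0.25·9.75, so 0.9375x_{Largo} = 10.3125 and x_{Largo} = 11.
Then x_{Pike} = 9.75 − 0.25·11 = 7.
P_{Largo} = 55 − 2·11 − 7 = 26.
Profit = (26 − 4)·11 = 242.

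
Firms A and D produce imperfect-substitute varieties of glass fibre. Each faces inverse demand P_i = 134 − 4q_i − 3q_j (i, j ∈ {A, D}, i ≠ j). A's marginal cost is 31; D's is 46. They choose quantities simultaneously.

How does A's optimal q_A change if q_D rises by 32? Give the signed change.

-12

Firm A's profit: π = q_A(134 − 4q_A − 3q_D) − 31q_A.
∂π/∂q_A = 103 − 8q_A − 3q_D = 0 ⇒ q_A = 12.875 − 0.375q_D.
The reaction-function slope is −0.375, so a 32-unit rise in q_D moves q_A by −0.375 × 32 = −12. A's best response falls — the actions are strategic substitutes.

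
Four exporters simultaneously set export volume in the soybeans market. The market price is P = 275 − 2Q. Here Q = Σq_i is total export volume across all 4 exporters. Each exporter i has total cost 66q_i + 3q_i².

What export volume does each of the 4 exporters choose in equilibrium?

13.0625

A representative exporter's profit is π_i = q_i(275 − 2Q) − 66q_i − 3q_i², with Q = q_i + Σ_{j≠i} q_j.
First-order condition: 209 − 10q_i − 2Σ_{j≠i} q_j = 0.
Imposing symmetry (q_j = q for all j) turns Σ_{j≠i} q_j into 3q, so 209 = 16q and q = 13.0625.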